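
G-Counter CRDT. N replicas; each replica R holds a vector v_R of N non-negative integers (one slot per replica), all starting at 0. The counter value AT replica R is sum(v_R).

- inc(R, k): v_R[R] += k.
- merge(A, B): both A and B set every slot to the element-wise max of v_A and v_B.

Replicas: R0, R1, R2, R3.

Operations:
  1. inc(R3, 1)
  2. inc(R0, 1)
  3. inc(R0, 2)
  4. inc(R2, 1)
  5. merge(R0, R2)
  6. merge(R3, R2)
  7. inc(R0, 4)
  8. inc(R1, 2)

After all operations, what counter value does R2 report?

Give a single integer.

Op 1: inc R3 by 1 -> R3=(0,0,0,1) value=1
Op 2: inc R0 by 1 -> R0=(1,0,0,0) value=1
Op 3: inc R0 by 2 -> R0=(3,0,0,0) value=3
Op 4: inc R2 by 1 -> R2=(0,0,1,0) value=1
Op 5: merge R0<->R2 -> R0=(3,0,1,0) R2=(3,0,1,0)
Op 6: merge R3<->R2 -> R3=(3,0,1,1) R2=(3,0,1,1)
Op 7: inc R0 by 4 -> R0=(7,0,1,0) value=8
Op 8: inc R1 by 2 -> R1=(0,2,0,0) value=2

Answer: 5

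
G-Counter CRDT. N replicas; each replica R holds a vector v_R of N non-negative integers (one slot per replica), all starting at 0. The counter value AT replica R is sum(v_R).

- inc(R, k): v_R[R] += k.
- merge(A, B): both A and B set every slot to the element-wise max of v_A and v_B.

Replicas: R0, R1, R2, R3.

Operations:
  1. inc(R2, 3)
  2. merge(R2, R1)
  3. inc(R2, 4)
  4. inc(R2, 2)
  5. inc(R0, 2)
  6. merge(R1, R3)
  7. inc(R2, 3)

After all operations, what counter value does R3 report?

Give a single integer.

Answer: 3

Derivation:
Op 1: inc R2 by 3 -> R2=(0,0,3,0) value=3
Op 2: merge R2<->R1 -> R2=(0,0,3,0) R1=(0,0,3,0)
Op 3: inc R2 by 4 -> R2=(0,0,7,0) value=7
Op 4: inc R2 by 2 -> R2=(0,0,9,0) value=9
Op 5: inc R0 by 2 -> R0=(2,0,0,0) value=2
Op 6: merge R1<->R3 -> R1=(0,0,3,0) R3=(0,0,3,0)
Op 7: inc R2 by 3 -> R2=(0,0,12,0) value=12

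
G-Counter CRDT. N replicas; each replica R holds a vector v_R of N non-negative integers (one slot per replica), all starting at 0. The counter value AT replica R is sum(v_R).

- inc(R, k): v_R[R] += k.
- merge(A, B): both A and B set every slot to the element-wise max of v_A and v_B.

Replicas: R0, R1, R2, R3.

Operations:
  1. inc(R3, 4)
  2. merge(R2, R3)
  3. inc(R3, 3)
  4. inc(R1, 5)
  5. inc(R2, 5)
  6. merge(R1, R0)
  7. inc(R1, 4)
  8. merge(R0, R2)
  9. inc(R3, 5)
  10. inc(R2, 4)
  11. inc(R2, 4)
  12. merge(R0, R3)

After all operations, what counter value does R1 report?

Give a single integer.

Op 1: inc R3 by 4 -> R3=(0,0,0,4) value=4
Op 2: merge R2<->R3 -> R2=(0,0,0,4) R3=(0,0,0,4)
Op 3: inc R3 by 3 -> R3=(0,0,0,7) value=7
Op 4: inc R1 by 5 -> R1=(0,5,0,0) value=5
Op 5: inc R2 by 5 -> R2=(0,0,5,4) value=9
Op 6: merge R1<->R0 -> R1=(0,5,0,0) R0=(0,5,0,0)
Op 7: inc R1 by 4 -> R1=(0,9,0,0) value=9
Op 8: merge R0<->R2 -> R0=(0,5,5,4) R2=(0,5,5,4)
Op 9: inc R3 by 5 -> R3=(0,0,0,12) value=12
Op 10: inc R2 by 4 -> R2=(0,5,9,4) value=18
Op 11: inc R2 by 4 -> R2=(0,5,13,4) value=22
Op 12: merge R0<->R3 -> R0=(0,5,5,12) R3=(0,5,5,12)

Answer: 9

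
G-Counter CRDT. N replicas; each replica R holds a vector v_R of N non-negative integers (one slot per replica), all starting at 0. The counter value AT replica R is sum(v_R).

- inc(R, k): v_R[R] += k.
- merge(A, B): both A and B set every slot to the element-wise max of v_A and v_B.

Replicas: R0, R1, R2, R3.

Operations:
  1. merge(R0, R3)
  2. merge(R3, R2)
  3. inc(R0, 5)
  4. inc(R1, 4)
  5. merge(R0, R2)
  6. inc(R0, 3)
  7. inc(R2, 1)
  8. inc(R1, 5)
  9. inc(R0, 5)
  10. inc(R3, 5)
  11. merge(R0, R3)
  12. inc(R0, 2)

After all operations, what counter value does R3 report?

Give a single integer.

Answer: 18

Derivation:
Op 1: merge R0<->R3 -> R0=(0,0,0,0) R3=(0,0,0,0)
Op 2: merge R3<->R2 -> R3=(0,0,0,0) R2=(0,0,0,0)
Op 3: inc R0 by 5 -> R0=(5,0,0,0) value=5
Op 4: inc R1 by 4 -> R1=(0,4,0,0) value=4
Op 5: merge R0<->R2 -> R0=(5,0,0,0) R2=(5,0,0,0)
Op 6: inc R0 by 3 -> R0=(8,0,0,0) value=8
Op 7: inc R2 by 1 -> R2=(5,0,1,0) value=6
Op 8: inc R1 by 5 -> R1=(0,9,0,0) value=9
Op 9: inc R0 by 5 -> R0=(13,0,0,0) value=13
Op 10: inc R3 by 5 -> R3=(0,0,0,5) value=5
Op 11: merge R0<->R3 -> R0=(13,0,0,5) R3=(13,0,0,5)
Op 12: inc R0 by 2 -> R0=(15,0,0,5) value=20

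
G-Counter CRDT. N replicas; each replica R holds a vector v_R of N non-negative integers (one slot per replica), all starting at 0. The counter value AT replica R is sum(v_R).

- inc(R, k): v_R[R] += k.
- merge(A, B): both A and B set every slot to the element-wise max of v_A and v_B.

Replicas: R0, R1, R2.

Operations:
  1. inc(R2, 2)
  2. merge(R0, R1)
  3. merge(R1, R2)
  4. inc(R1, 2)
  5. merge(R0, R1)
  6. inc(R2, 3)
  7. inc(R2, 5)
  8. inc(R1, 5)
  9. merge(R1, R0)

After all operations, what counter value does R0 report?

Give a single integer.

Op 1: inc R2 by 2 -> R2=(0,0,2) value=2
Op 2: merge R0<->R1 -> R0=(0,0,0) R1=(0,0,0)
Op 3: merge R1<->R2 -> R1=(0,0,2) R2=(0,0,2)
Op 4: inc R1 by 2 -> R1=(0,2,2) value=4
Op 5: merge R0<->R1 -> R0=(0,2,2) R1=(0,2,2)
Op 6: inc R2 by 3 -> R2=(0,0,5) value=5
Op 7: inc R2 by 5 -> R2=(0,0,10) value=10
Op 8: inc R1 by 5 -> R1=(0,7,2) value=9
Op 9: merge R1<->R0 -> R1=(0,7,2) R0=(0,7,2)

Answer: 9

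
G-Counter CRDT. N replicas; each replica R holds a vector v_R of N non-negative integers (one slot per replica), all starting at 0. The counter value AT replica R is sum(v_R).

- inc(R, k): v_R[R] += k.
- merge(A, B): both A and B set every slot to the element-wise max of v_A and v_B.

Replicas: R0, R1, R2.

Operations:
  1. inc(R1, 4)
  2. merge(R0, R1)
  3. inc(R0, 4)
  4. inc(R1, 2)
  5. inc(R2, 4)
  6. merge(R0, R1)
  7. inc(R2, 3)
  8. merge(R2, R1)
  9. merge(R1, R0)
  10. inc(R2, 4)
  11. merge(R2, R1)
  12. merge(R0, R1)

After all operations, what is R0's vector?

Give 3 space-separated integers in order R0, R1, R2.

Op 1: inc R1 by 4 -> R1=(0,4,0) value=4
Op 2: merge R0<->R1 -> R0=(0,4,0) R1=(0,4,0)
Op 3: inc R0 by 4 -> R0=(4,4,0) value=8
Op 4: inc R1 by 2 -> R1=(0,6,0) value=6
Op 5: inc R2 by 4 -> R2=(0,0,4) value=4
Op 6: merge R0<->R1 -> R0=(4,6,0) R1=(4,6,0)
Op 7: inc R2 by 3 -> R2=(0,0,7) value=7
Op 8: merge R2<->R1 -> R2=(4,6,7) R1=(4,6,7)
Op 9: merge R1<->R0 -> R1=(4,6,7) R0=(4,6,7)
Op 10: inc R2 by 4 -> R2=(4,6,11) value=21
Op 11: merge R2<->R1 -> R2=(4,6,11) R1=(4,6,11)
Op 12: merge R0<->R1 -> R0=(4,6,11) R1=(4,6,11)

Answer: 4 6 11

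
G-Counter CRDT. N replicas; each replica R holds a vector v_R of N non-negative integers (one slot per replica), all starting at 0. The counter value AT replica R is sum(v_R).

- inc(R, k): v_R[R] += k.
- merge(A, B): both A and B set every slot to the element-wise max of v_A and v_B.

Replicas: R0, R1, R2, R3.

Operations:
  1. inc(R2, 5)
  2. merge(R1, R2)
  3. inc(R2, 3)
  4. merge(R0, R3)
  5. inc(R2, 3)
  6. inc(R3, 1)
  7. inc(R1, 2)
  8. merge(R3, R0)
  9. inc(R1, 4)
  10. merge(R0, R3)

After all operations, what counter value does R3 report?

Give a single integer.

Answer: 1

Derivation:
Op 1: inc R2 by 5 -> R2=(0,0,5,0) value=5
Op 2: merge R1<->R2 -> R1=(0,0,5,0) R2=(0,0,5,0)
Op 3: inc R2 by 3 -> R2=(0,0,8,0) value=8
Op 4: merge R0<->R3 -> R0=(0,0,0,0) R3=(0,0,0,0)
Op 5: inc R2 by 3 -> R2=(0,0,11,0) value=11
Op 6: inc R3 by 1 -> R3=(0,0,0,1) value=1
Op 7: inc R1 by 2 -> R1=(0,2,5,0) value=7
Op 8: merge R3<->R0 -> R3=(0,0,0,1) R0=(0,0,0,1)
Op 9: inc R1 by 4 -> R1=(0,6,5,0) value=11
Op 10: merge R0<->R3 -> R0=(0,0,0,1) R3=(0,0,0,1)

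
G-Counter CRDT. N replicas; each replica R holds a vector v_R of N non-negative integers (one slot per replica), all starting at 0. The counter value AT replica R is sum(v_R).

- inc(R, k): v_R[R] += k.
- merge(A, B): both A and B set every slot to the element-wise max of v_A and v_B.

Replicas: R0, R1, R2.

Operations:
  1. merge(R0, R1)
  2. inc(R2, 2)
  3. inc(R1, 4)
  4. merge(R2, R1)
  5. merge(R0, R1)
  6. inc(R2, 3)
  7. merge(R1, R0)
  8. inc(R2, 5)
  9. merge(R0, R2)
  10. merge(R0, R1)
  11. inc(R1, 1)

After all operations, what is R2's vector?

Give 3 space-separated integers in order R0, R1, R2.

Answer: 0 4 10

Derivation:
Op 1: merge R0<->R1 -> R0=(0,0,0) R1=(0,0,0)
Op 2: inc R2 by 2 -> R2=(0,0,2) value=2
Op 3: inc R1 by 4 -> R1=(0,4,0) value=4
Op 4: merge R2<->R1 -> R2=(0,4,2) R1=(0,4,2)
Op 5: merge R0<->R1 -> R0=(0,4,2) R1=(0,4,2)
Op 6: inc R2 by 3 -> R2=(0,4,5) value=9
Op 7: merge R1<->R0 -> R1=(0,4,2) R0=(0,4,2)
Op 8: inc R2 by 5 -> R2=(0,4,10) value=14
Op 9: merge R0<->R2 -> R0=(0,4,10) R2=(0,4,10)
Op 10: merge R0<->R1 -> R0=(0,4,10) R1=(0,4,10)
Op 11: inc R1 by 1 -> R1=(0,5,10) value=15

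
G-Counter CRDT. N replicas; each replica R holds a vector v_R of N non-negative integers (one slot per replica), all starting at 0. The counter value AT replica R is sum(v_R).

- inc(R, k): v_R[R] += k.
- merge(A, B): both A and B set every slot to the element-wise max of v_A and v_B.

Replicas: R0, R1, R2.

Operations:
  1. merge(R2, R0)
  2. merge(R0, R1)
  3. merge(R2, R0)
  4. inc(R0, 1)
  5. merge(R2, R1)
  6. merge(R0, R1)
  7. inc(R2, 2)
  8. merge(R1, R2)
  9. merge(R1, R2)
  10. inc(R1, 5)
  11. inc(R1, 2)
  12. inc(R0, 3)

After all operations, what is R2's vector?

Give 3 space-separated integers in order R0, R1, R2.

Answer: 1 0 2

Derivation:
Op 1: merge R2<->R0 -> R2=(0,0,0) R0=(0,0,0)
Op 2: merge R0<->R1 -> R0=(0,0,0) R1=(0,0,0)
Op 3: merge R2<->R0 -> R2=(0,0,0) R0=(0,0,0)
Op 4: inc R0 by 1 -> R0=(1,0,0) value=1
Op 5: merge R2<->R1 -> R2=(0,0,0) R1=(0,0,0)
Op 6: merge R0<->R1 -> R0=(1,0,0) R1=(1,0,0)
Op 7: inc R2 by 2 -> R2=(0,0,2) value=2
Op 8: merge R1<->R2 -> R1=(1,0,2) R2=(1,0,2)
Op 9: merge R1<->R2 -> R1=(1,0,2) R2=(1,0,2)
Op 10: inc R1 by 5 -> R1=(1,5,2) value=8
Op 11: inc R1 by 2 -> R1=(1,7,2) value=10
Op 12: inc R0 by 3 -> R0=(4,0,0) value=4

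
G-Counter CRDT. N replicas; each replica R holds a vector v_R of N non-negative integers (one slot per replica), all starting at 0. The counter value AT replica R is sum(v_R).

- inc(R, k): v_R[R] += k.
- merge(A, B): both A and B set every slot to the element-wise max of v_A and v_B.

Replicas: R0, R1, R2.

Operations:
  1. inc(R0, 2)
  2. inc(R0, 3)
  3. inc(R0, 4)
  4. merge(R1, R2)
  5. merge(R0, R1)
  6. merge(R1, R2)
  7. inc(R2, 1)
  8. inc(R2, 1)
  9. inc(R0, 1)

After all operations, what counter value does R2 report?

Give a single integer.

Op 1: inc R0 by 2 -> R0=(2,0,0) value=2
Op 2: inc R0 by 3 -> R0=(5,0,0) value=5
Op 3: inc R0 by 4 -> R0=(9,0,0) value=9
Op 4: merge R1<->R2 -> R1=(0,0,0) R2=(0,0,0)
Op 5: merge R0<->R1 -> R0=(9,0,0) R1=(9,0,0)
Op 6: merge R1<->R2 -> R1=(9,0,0) R2=(9,0,0)
Op 7: inc R2 by 1 -> R2=(9,0,1) value=10
Op 8: inc R2 by 1 -> R2=(9,0,2) value=11
Op 9: inc R0 by 1 -> R0=(10,0,0) value=10

Answer: 11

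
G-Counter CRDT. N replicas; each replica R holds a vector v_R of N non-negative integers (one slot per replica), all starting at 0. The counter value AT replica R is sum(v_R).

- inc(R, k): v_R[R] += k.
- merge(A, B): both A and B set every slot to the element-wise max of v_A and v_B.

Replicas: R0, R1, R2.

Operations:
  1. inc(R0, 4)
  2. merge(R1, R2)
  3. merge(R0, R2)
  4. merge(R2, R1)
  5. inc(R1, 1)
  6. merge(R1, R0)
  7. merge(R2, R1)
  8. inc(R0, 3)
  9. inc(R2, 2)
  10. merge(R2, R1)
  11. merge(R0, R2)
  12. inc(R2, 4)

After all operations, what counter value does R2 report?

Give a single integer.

Op 1: inc R0 by 4 -> R0=(4,0,0) value=4
Op 2: merge R1<->R2 -> R1=(0,0,0) R2=(0,0,0)
Op 3: merge R0<->R2 -> R0=(4,0,0) R2=(4,0,0)
Op 4: merge R2<->R1 -> R2=(4,0,0) R1=(4,0,0)
Op 5: inc R1 by 1 -> R1=(4,1,0) value=5
Op 6: merge R1<->R0 -> R1=(4,1,0) R0=(4,1,0)
Op 7: merge R2<->R1 -> R2=(4,1,0) R1=(4,1,0)
Op 8: inc R0 by 3 -> R0=(7,1,0) value=8
Op 9: inc R2 by 2 -> R2=(4,1,2) value=7
Op 10: merge R2<->R1 -> R2=(4,1,2) R1=(4,1,2)
Op 11: merge R0<->R2 -> R0=(7,1,2) R2=(7,1,2)
Op 12: inc R2 by 4 -> R2=(7,1,6) value=14

Answer: 14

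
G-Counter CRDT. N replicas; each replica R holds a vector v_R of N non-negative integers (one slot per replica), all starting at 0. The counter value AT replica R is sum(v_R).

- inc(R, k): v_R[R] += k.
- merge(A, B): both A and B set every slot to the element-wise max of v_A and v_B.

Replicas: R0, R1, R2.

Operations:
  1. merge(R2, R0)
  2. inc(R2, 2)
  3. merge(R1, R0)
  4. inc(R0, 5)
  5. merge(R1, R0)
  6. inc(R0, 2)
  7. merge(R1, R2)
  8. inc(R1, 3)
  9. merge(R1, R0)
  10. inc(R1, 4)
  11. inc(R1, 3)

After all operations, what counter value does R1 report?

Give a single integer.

Answer: 19

Derivation:
Op 1: merge R2<->R0 -> R2=(0,0,0) R0=(0,0,0)
Op 2: inc R2 by 2 -> R2=(0,0,2) value=2
Op 3: merge R1<->R0 -> R1=(0,0,0) R0=(0,0,0)
Op 4: inc R0 by 5 -> R0=(5,0,0) value=5
Op 5: merge R1<->R0 -> R1=(5,0,0) R0=(5,0,0)
Op 6: inc R0 by 2 -> R0=(7,0,0) value=7
Op 7: merge R1<->R2 -> R1=(5,0,2) R2=(5,0,2)
Op 8: inc R1 by 3 -> R1=(5,3,2) value=10
Op 9: merge R1<->R0 -> R1=(7,3,2) R0=(7,3,2)
Op 10: inc R1 by 4 -> R1=(7,7,2) value=16
Op 11: inc R1 by 3 -> R1=(7,10,2) value=19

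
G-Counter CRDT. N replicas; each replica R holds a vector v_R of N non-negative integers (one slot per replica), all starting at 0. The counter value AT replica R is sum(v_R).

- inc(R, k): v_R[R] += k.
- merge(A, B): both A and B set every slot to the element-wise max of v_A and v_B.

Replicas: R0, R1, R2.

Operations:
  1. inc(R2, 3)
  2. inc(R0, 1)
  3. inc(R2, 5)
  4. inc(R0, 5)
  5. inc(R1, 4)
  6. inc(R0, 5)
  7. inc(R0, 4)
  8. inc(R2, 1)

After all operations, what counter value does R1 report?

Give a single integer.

Answer: 4

Derivation:
Op 1: inc R2 by 3 -> R2=(0,0,3) value=3
Op 2: inc R0 by 1 -> R0=(1,0,0) value=1
Op 3: inc R2 by 5 -> R2=(0,0,8) value=8
Op 4: inc R0 by 5 -> R0=(6,0,0) value=6
Op 5: inc R1 by 4 -> R1=(0,4,0) value=4
Op 6: inc R0 by 5 -> R0=(11,0,0) value=11
Op 7: inc R0 by 4 -> R0=(15,0,0) value=15
Op 8: inc R2 by 1 -> R2=(0,0,9) value=9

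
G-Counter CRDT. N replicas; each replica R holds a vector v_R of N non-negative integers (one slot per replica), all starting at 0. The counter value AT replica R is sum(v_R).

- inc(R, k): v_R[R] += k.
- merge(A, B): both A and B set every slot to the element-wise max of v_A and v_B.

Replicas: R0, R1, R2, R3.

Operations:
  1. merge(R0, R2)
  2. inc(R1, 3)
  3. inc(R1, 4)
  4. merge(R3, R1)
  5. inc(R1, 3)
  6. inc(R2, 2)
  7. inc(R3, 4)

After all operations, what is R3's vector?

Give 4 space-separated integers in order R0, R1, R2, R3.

Op 1: merge R0<->R2 -> R0=(0,0,0,0) R2=(0,0,0,0)
Op 2: inc R1 by 3 -> R1=(0,3,0,0) value=3
Op 3: inc R1 by 4 -> R1=(0,7,0,0) value=7
Op 4: merge R3<->R1 -> R3=(0,7,0,0) R1=(0,7,0,0)
Op 5: inc R1 by 3 -> R1=(0,10,0,0) value=10
Op 6: inc R2 by 2 -> R2=(0,0,2,0) value=2
Op 7: inc R3 by 4 -> R3=(0,7,0,4) value=11

Answer: 0 7 0 4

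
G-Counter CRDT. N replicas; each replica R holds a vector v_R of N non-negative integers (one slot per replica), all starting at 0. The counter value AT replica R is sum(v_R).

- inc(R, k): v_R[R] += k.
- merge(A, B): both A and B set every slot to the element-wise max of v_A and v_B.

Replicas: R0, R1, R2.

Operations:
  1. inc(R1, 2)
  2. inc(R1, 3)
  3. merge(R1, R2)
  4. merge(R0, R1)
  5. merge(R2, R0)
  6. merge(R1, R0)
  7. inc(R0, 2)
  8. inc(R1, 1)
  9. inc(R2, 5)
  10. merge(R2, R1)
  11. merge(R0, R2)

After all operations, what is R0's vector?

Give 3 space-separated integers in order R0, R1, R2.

Op 1: inc R1 by 2 -> R1=(0,2,0) value=2
Op 2: inc R1 by 3 -> R1=(0,5,0) value=5
Op 3: merge R1<->R2 -> R1=(0,5,0) R2=(0,5,0)
Op 4: merge R0<->R1 -> R0=(0,5,0) R1=(0,5,0)
Op 5: merge R2<->R0 -> R2=(0,5,0) R0=(0,5,0)
Op 6: merge R1<->R0 -> R1=(0,5,0) R0=(0,5,0)
Op 7: inc R0 by 2 -> R0=(2,5,0) value=7
Op 8: inc R1 by 1 -> R1=(0,6,0) value=6
Op 9: inc R2 by 5 -> R2=(0,5,5) value=10
Op 10: merge R2<->R1 -> R2=(0,6,5) R1=(0,6,5)
Op 11: merge R0<->R2 -> R0=(2,6,5) R2=(2,6,5)

Answer: 2 6 5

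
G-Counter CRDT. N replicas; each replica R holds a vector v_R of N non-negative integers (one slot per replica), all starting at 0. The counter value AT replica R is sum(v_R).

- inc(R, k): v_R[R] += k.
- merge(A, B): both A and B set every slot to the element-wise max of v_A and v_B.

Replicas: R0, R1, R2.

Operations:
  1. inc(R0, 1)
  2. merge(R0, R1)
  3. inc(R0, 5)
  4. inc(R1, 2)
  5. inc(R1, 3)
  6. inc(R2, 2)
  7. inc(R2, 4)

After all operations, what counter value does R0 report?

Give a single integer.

Answer: 6

Derivation:
Op 1: inc R0 by 1 -> R0=(1,0,0) value=1
Op 2: merge R0<->R1 -> R0=(1,0,0) R1=(1,0,0)
Op 3: inc R0 by 5 -> R0=(6,0,0) value=6
Op 4: inc R1 by 2 -> R1=(1,2,0) value=3
Op 5: inc R1 by 3 -> R1=(1,5,0) value=6
Op 6: inc R2 by 2 -> R2=(0,0,2) value=2
Op 7: inc R2 by 4 -> R2=(0,0,6) value=6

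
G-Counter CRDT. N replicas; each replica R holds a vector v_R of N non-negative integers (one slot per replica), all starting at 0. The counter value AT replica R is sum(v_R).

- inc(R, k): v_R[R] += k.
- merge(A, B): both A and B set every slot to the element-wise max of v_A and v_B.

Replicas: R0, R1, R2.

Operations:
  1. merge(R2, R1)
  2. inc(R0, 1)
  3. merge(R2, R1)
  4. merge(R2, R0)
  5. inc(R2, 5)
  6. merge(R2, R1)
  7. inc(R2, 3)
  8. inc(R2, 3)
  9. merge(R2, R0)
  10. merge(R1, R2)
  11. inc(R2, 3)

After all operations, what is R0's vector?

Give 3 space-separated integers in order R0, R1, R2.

Answer: 1 0 11

Derivation:
Op 1: merge R2<->R1 -> R2=(0,0,0) R1=(0,0,0)
Op 2: inc R0 by 1 -> R0=(1,0,0) value=1
Op 3: merge R2<->R1 -> R2=(0,0,0) R1=(0,0,0)
Op 4: merge R2<->R0 -> R2=(1,0,0) R0=(1,0,0)
Op 5: inc R2 by 5 -> R2=(1,0,5) value=6
Op 6: merge R2<->R1 -> R2=(1,0,5) R1=(1,0,5)
Op 7: inc R2 by 3 -> R2=(1,0,8) value=9
Op 8: inc R2 by 3 -> R2=(1,0,11) value=12
Op 9: merge R2<->R0 -> R2=(1,0,11) R0=(1,0,11)
Op 10: merge R1<->R2 -> R1=(1,0,11) R2=(1,0,11)
Op 11: inc R2 by 3 -> R2=(1,0,14) value=15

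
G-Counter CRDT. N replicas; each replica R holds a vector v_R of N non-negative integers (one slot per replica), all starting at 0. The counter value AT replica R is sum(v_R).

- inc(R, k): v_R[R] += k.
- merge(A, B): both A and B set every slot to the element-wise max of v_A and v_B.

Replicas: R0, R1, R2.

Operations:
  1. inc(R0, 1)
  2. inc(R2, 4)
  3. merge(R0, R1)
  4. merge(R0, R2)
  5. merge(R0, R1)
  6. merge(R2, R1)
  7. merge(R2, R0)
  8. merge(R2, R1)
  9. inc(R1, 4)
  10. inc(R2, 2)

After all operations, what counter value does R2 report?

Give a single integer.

Op 1: inc R0 by 1 -> R0=(1,0,0) value=1
Op 2: inc R2 by 4 -> R2=(0,0,4) value=4
Op 3: merge R0<->R1 -> R0=(1,0,0) R1=(1,0,0)
Op 4: merge R0<->R2 -> R0=(1,0,4) R2=(1,0,4)
Op 5: merge R0<->R1 -> R0=(1,0,4) R1=(1,0,4)
Op 6: merge R2<->R1 -> R2=(1,0,4) R1=(1,0,4)
Op 7: merge R2<->R0 -> R2=(1,0,4) R0=(1,0,4)
Op 8: merge R2<->R1 -> R2=(1,0,4) R1=(1,0,4)
Op 9: inc R1 by 4 -> R1=(1,4,4) value=9
Op 10: inc R2 by 2 -> R2=(1,0,6) value=7

Answer: 7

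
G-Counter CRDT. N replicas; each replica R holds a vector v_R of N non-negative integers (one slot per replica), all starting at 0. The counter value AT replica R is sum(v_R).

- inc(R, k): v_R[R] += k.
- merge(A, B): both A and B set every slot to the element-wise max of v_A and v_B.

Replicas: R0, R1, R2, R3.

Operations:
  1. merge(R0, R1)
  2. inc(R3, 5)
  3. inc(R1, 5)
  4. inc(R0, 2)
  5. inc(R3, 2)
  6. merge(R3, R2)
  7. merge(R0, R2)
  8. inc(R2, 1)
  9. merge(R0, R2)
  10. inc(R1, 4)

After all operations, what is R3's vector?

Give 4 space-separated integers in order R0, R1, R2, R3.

Answer: 0 0 0 7

Derivation:
Op 1: merge R0<->R1 -> R0=(0,0,0,0) R1=(0,0,0,0)
Op 2: inc R3 by 5 -> R3=(0,0,0,5) value=5
Op 3: inc R1 by 5 -> R1=(0,5,0,0) value=5
Op 4: inc R0 by 2 -> R0=(2,0,0,0) value=2
Op 5: inc R3 by 2 -> R3=(0,0,0,7) value=7
Op 6: merge R3<->R2 -> R3=(0,0,0,7) R2=(0,0,0,7)
Op 7: merge R0<->R2 -> R0=(2,0,0,7) R2=(2,0,0,7)
Op 8: inc R2 by 1 -> R2=(2,0,1,7) value=10
Op 9: merge R0<->R2 -> R0=(2,0,1,7) R2=(2,0,1,7)
Op 10: inc R1 by 4 -> R1=(0,9,0,0) value=9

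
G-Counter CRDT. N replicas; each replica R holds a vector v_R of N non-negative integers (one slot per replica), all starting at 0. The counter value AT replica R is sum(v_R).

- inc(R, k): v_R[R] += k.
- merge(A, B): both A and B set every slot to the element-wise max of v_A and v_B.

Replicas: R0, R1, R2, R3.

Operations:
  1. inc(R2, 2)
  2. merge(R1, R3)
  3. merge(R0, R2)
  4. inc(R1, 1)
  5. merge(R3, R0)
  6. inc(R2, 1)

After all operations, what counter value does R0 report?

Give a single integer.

Answer: 2

Derivation:
Op 1: inc R2 by 2 -> R2=(0,0,2,0) value=2
Op 2: merge R1<->R3 -> R1=(0,0,0,0) R3=(0,0,0,0)
Op 3: merge R0<->R2 -> R0=(0,0,2,0) R2=(0,0,2,0)
Op 4: inc R1 by 1 -> R1=(0,1,0,0) value=1
Op 5: merge R3<->R0 -> R3=(0,0,2,0) R0=(0,0,2,0)
Op 6: inc R2 by 1 -> R2=(0,0,3,0) value=3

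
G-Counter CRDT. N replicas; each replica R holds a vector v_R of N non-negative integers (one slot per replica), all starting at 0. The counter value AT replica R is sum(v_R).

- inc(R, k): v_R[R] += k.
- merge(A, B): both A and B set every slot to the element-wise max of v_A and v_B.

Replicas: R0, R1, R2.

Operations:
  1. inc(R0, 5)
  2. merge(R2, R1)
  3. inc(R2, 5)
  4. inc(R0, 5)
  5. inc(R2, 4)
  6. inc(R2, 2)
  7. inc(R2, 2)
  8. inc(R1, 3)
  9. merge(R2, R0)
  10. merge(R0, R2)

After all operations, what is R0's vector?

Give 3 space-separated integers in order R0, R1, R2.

Answer: 10 0 13

Derivation:
Op 1: inc R0 by 5 -> R0=(5,0,0) value=5
Op 2: merge R2<->R1 -> R2=(0,0,0) R1=(0,0,0)
Op 3: inc R2 by 5 -> R2=(0,0,5) value=5
Op 4: inc R0 by 5 -> R0=(10,0,0) value=10
Op 5: inc R2 by 4 -> R2=(0,0,9) value=9
Op 6: inc R2 by 2 -> R2=(0,0,11) value=11
Op 7: inc R2 by 2 -> R2=(0,0,13) value=13
Op 8: inc R1 by 3 -> R1=(0,3,0) value=3
Op 9: merge R2<->R0 -> R2=(10,0,13) R0=(10,0,13)
Op 10: merge R0<->R2 -> R0=(10,0,13) R2=(10,0,13)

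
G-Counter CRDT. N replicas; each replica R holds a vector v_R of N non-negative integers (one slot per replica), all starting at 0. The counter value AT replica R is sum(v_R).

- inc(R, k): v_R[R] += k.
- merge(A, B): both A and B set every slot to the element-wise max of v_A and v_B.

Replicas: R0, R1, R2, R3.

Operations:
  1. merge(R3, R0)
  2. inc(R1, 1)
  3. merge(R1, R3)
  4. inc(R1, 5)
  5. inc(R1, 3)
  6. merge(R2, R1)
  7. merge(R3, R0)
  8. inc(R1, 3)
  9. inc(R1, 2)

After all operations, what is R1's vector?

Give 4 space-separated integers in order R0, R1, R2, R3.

Answer: 0 14 0 0

Derivation:
Op 1: merge R3<->R0 -> R3=(0,0,0,0) R0=(0,0,0,0)
Op 2: inc R1 by 1 -> R1=(0,1,0,0) value=1
Op 3: merge R1<->R3 -> R1=(0,1,0,0) R3=(0,1,0,0)
Op 4: inc R1 by 5 -> R1=(0,6,0,0) value=6
Op 5: inc R1 by 3 -> R1=(0,9,0,0) value=9
Op 6: merge R2<->R1 -> R2=(0,9,0,0) R1=(0,9,0,0)
Op 7: merge R3<->R0 -> R3=(0,1,0,0) R0=(0,1,0,0)
Op 8: inc R1 by 3 -> R1=(0,12,0,0) value=12
Op 9: inc R1 by 2 -> R1=(0,14,0,0) value=14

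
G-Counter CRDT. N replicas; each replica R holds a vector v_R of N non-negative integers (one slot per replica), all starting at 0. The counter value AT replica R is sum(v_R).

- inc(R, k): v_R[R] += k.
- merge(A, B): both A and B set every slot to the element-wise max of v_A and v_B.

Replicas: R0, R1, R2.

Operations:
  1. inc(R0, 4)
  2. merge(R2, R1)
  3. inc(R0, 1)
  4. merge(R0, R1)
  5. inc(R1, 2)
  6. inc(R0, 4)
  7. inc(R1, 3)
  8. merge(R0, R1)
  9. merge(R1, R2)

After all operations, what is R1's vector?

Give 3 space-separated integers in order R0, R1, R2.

Answer: 9 5 0

Derivation:
Op 1: inc R0 by 4 -> R0=(4,0,0) value=4
Op 2: merge R2<->R1 -> R2=(0,0,0) R1=(0,0,0)
Op 3: inc R0 by 1 -> R0=(5,0,0) value=5
Op 4: merge R0<->R1 -> R0=(5,0,0) R1=(5,0,0)
Op 5: inc R1 by 2 -> R1=(5,2,0) value=7
Op 6: inc R0 by 4 -> R0=(9,0,0) value=9
Op 7: inc R1 by 3 -> R1=(5,5,0) value=10
Op 8: merge R0<->R1 -> R0=(9,5,0) R1=(9,5,0)
Op 9: merge R1<->R2 -> R1=(9,5,0) R2=(9,5,0)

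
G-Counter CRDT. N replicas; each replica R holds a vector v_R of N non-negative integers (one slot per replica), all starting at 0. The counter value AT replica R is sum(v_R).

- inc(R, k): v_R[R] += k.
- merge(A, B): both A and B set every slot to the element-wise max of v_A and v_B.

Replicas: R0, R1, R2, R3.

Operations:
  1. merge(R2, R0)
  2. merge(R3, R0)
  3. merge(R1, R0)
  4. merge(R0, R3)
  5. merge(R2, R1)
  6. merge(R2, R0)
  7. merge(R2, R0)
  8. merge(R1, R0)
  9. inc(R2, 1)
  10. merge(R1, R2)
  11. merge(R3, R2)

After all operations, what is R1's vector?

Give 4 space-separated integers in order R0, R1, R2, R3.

Answer: 0 0 1 0

Derivation:
Op 1: merge R2<->R0 -> R2=(0,0,0,0) R0=(0,0,0,0)
Op 2: merge R3<->R0 -> R3=(0,0,0,0) R0=(0,0,0,0)
Op 3: merge R1<->R0 -> R1=(0,0,0,0) R0=(0,0,0,0)
Op 4: merge R0<->R3 -> R0=(0,0,0,0) R3=(0,0,0,0)
Op 5: merge R2<->R1 -> R2=(0,0,0,0) R1=(0,0,0,0)
Op 6: merge R2<->R0 -> R2=(0,0,0,0) R0=(0,0,0,0)
Op 7: merge R2<->R0 -> R2=(0,0,0,0) R0=(0,0,0,0)
Op 8: merge R1<->R0 -> R1=(0,0,0,0) R0=(0,0,0,0)
Op 9: inc R2 by 1 -> R2=(0,0,1,0) value=1
Op 10: merge R1<->R2 -> R1=(0,0,1,0) R2=(0,0,1,0)
Op 11: merge R3<->R2 -> R3=(0,0,1,0) R2=(0,0,1,0)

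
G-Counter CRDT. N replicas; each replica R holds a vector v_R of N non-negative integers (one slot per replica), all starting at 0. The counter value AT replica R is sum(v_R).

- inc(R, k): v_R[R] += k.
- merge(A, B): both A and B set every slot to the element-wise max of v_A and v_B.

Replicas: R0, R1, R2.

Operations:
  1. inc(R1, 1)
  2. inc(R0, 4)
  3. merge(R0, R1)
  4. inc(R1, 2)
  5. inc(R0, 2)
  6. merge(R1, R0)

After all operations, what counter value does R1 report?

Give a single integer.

Answer: 9

Derivation:
Op 1: inc R1 by 1 -> R1=(0,1,0) value=1
Op 2: inc R0 by 4 -> R0=(4,0,0) value=4
Op 3: merge R0<->R1 -> R0=(4,1,0) R1=(4,1,0)
Op 4: inc R1 by 2 -> R1=(4,3,0) value=7
Op 5: inc R0 by 2 -> R0=(6,1,0) value=7
Op 6: merge R1<->R0 -> R1=(6,3,0) R0=(6,3,0)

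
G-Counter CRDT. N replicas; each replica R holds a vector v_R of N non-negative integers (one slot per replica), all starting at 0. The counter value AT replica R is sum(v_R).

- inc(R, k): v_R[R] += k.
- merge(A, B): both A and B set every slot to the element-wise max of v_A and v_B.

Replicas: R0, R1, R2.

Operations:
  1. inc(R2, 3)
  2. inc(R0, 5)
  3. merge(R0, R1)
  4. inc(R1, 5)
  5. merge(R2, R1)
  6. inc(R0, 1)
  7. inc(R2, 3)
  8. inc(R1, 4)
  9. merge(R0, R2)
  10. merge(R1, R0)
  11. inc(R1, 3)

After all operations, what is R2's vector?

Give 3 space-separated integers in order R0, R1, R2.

Answer: 6 5 6

Derivation:
Op 1: inc R2 by 3 -> R2=(0,0,3) value=3
Op 2: inc R0 by 5 -> R0=(5,0,0) value=5
Op 3: merge R0<->R1 -> R0=(5,0,0) R1=(5,0,0)
Op 4: inc R1 by 5 -> R1=(5,5,0) value=10
Op 5: merge R2<->R1 -> R2=(5,5,3) R1=(5,5,3)
Op 6: inc R0 by 1 -> R0=(6,0,0) value=6
Op 7: inc R2 by 3 -> R2=(5,5,6) value=16
Op 8: inc R1 by 4 -> R1=(5,9,3) value=17
Op 9: merge R0<->R2 -> R0=(6,5,6) R2=(6,5,6)
Op 10: merge R1<->R0 -> R1=(6,9,6) R0=(6,9,6)
Op 11: inc R1 by 3 -> R1=(6,12,6) value=24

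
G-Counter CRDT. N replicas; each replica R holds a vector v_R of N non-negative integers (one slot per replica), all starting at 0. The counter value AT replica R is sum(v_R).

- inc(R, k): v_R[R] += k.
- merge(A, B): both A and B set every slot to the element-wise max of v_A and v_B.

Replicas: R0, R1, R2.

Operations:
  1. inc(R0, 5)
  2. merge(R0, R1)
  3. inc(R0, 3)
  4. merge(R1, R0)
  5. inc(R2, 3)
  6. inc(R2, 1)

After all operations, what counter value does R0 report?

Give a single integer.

Op 1: inc R0 by 5 -> R0=(5,0,0) value=5
Op 2: merge R0<->R1 -> R0=(5,0,0) R1=(5,0,0)
Op 3: inc R0 by 3 -> R0=(8,0,0) value=8
Op 4: merge R1<->R0 -> R1=(8,0,0) R0=(8,0,0)
Op 5: inc R2 by 3 -> R2=(0,0,3) value=3
Op 6: inc R2 by 1 -> R2=(0,0,4) value=4

Answer: 8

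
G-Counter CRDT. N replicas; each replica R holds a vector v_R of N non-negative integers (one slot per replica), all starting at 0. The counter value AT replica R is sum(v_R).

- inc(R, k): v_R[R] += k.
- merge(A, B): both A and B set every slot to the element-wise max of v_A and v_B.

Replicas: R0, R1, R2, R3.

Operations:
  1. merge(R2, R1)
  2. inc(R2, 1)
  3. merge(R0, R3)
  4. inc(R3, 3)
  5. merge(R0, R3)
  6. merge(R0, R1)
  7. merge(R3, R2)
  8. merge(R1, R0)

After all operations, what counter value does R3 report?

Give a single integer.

Op 1: merge R2<->R1 -> R2=(0,0,0,0) R1=(0,0,0,0)
Op 2: inc R2 by 1 -> R2=(0,0,1,0) value=1
Op 3: merge R0<->R3 -> R0=(0,0,0,0) R3=(0,0,0,0)
Op 4: inc R3 by 3 -> R3=(0,0,0,3) value=3
Op 5: merge R0<->R3 -> R0=(0,0,0,3) R3=(0,0,0,3)
Op 6: merge R0<->R1 -> R0=(0,0,0,3) R1=(0,0,0,3)
Op 7: merge R3<->R2 -> R3=(0,0,1,3) R2=(0,0,1,3)
Op 8: merge R1<->R0 -> R1=(0,0,0,3) R0=(0,0,0,3)

Answer: 4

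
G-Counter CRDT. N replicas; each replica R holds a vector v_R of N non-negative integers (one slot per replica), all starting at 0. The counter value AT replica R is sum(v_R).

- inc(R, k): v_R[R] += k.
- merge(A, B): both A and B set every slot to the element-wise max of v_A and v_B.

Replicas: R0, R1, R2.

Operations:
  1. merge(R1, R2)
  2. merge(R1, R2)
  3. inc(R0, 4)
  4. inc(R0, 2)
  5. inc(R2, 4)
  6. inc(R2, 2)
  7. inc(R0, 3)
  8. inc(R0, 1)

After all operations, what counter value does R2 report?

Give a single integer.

Answer: 6

Derivation:
Op 1: merge R1<->R2 -> R1=(0,0,0) R2=(0,0,0)
Op 2: merge R1<->R2 -> R1=(0,0,0) R2=(0,0,0)
Op 3: inc R0 by 4 -> R0=(4,0,0) value=4
Op 4: inc R0 by 2 -> R0=(6,0,0) value=6
Op 5: inc R2 by 4 -> R2=(0,0,4) value=4
Op 6: inc R2 by 2 -> R2=(0,0,6) value=6
Op 7: inc R0 by 3 -> R0=(9,0,0) value=9
Op 8: inc R0 by 1 -> R0=(10,0,0) value=10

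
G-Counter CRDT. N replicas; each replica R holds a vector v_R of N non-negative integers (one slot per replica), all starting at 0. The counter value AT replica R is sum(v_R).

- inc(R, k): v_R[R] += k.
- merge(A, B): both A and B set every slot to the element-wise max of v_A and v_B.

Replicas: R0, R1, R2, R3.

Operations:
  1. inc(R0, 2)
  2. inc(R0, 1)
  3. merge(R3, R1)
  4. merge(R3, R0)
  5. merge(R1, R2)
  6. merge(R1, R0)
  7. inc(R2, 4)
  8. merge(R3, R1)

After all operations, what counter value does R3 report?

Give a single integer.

Op 1: inc R0 by 2 -> R0=(2,0,0,0) value=2
Op 2: inc R0 by 1 -> R0=(3,0,0,0) value=3
Op 3: merge R3<->R1 -> R3=(0,0,0,0) R1=(0,0,0,0)
Op 4: merge R3<->R0 -> R3=(3,0,0,0) R0=(3,0,0,0)
Op 5: merge R1<->R2 -> R1=(0,0,0,0) R2=(0,0,0,0)
Op 6: merge R1<->R0 -> R1=(3,0,0,0) R0=(3,0,0,0)
Op 7: inc R2 by 4 -> R2=(0,0,4,0) value=4
Op 8: merge R3<->R1 -> R3=(3,0,0,0) R1=(3,0,0,0)

Answer: 3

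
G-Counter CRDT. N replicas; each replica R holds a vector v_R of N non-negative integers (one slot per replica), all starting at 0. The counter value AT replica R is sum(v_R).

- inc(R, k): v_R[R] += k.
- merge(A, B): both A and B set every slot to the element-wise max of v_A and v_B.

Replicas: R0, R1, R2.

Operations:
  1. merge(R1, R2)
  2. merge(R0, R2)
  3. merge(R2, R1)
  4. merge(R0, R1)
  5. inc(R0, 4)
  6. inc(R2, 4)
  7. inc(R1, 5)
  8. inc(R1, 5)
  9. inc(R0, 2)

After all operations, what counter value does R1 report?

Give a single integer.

Answer: 10

Derivation:
Op 1: merge R1<->R2 -> R1=(0,0,0) R2=(0,0,0)
Op 2: merge R0<->R2 -> R0=(0,0,0) R2=(0,0,0)
Op 3: merge R2<->R1 -> R2=(0,0,0) R1=(0,0,0)
Op 4: merge R0<->R1 -> R0=(0,0,0) R1=(0,0,0)
Op 5: inc R0 by 4 -> R0=(4,0,0) value=4
Op 6: inc R2 by 4 -> R2=(0,0,4) value=4
Op 7: inc R1 by 5 -> R1=(0,5,0) value=5
Op 8: inc R1 by 5 -> R1=(0,10,0) value=10
Op 9: inc R0 by 2 -> R0=(6,0,0) value=6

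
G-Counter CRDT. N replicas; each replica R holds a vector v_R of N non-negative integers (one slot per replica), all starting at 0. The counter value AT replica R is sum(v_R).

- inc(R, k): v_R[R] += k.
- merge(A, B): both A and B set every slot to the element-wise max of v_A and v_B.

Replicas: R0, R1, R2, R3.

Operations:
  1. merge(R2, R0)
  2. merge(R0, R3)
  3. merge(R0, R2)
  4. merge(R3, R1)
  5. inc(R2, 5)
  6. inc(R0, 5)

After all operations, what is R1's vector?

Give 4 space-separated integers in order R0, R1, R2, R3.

Op 1: merge R2<->R0 -> R2=(0,0,0,0) R0=(0,0,0,0)
Op 2: merge R0<->R3 -> R0=(0,0,0,0) R3=(0,0,0,0)
Op 3: merge R0<->R2 -> R0=(0,0,0,0) R2=(0,0,0,0)
Op 4: merge R3<->R1 -> R3=(0,0,0,0) R1=(0,0,0,0)
Op 5: inc R2 by 5 -> R2=(0,0,5,0) value=5
Op 6: inc R0 by 5 -> R0=(5,0,0,0) value=5

Answer: 0 0 0 0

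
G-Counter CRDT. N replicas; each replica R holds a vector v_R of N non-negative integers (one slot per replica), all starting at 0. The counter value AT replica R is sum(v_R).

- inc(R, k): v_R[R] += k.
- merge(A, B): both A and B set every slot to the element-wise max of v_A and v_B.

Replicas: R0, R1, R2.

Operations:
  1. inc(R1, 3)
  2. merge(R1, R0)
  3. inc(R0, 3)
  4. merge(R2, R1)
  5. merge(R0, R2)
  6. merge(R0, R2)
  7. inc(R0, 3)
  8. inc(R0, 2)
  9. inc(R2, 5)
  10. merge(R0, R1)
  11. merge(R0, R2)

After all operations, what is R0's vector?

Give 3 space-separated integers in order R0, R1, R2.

Op 1: inc R1 by 3 -> R1=(0,3,0) value=3
Op 2: merge R1<->R0 -> R1=(0,3,0) R0=(0,3,0)
Op 3: inc R0 by 3 -> R0=(3,3,0) value=6
Op 4: merge R2<->R1 -> R2=(0,3,0) R1=(0,3,0)
Op 5: merge R0<->R2 -> R0=(3,3,0) R2=(3,3,0)
Op 6: merge R0<->R2 -> R0=(3,3,0) R2=(3,3,0)
Op 7: inc R0 by 3 -> R0=(6,3,0) value=9
Op 8: inc R0 by 2 -> R0=(8,3,0) value=11
Op 9: inc R2 by 5 -> R2=(3,3,5) value=11
Op 10: merge R0<->R1 -> R0=(8,3,0) R1=(8,3,0)
Op 11: merge R0<->R2 -> R0=(8,3,5) R2=(8,3,5)

Answer: 8 3 5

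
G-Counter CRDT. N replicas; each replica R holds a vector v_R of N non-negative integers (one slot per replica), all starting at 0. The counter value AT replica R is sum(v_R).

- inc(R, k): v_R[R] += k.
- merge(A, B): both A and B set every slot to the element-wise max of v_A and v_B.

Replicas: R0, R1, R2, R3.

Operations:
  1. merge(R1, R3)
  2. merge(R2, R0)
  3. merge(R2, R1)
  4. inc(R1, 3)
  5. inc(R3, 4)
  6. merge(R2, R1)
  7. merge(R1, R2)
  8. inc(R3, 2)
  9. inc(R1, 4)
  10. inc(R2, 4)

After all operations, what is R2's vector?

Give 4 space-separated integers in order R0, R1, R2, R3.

Answer: 0 3 4 0

Derivation:
Op 1: merge R1<->R3 -> R1=(0,0,0,0) R3=(0,0,0,0)
Op 2: merge R2<->R0 -> R2=(0,0,0,0) R0=(0,0,0,0)
Op 3: merge R2<->R1 -> R2=(0,0,0,0) R1=(0,0,0,0)
Op 4: inc R1 by 3 -> R1=(0,3,0,0) value=3
Op 5: inc R3 by 4 -> R3=(0,0,0,4) value=4
Op 6: merge R2<->R1 -> R2=(0,3,0,0) R1=(0,3,0,0)
Op 7: merge R1<->R2 -> R1=(0,3,0,0) R2=(0,3,0,0)
Op 8: inc R3 by 2 -> R3=(0,0,0,6) value=6
Op 9: inc R1 by 4 -> R1=(0,7,0,0) value=7
Op 10: inc R2 by 4 -> R2=(0,3,4,0) value=7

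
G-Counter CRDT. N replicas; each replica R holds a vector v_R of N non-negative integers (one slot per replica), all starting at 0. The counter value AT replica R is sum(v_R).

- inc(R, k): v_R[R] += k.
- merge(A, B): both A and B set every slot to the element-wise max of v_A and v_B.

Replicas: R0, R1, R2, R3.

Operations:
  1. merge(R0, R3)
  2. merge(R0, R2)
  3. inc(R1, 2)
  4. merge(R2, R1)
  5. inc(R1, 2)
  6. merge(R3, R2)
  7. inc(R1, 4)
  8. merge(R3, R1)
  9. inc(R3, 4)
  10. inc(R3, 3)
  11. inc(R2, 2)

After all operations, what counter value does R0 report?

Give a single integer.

Answer: 0

Derivation:
Op 1: merge R0<->R3 -> R0=(0,0,0,0) R3=(0,0,0,0)
Op 2: merge R0<->R2 -> R0=(0,0,0,0) R2=(0,0,0,0)
Op 3: inc R1 by 2 -> R1=(0,2,0,0) value=2
Op 4: merge R2<->R1 -> R2=(0,2,0,0) R1=(0,2,0,0)
Op 5: inc R1 by 2 -> R1=(0,4,0,0) value=4
Op 6: merge R3<->R2 -> R3=(0,2,0,0) R2=(0,2,0,0)
Op 7: inc R1 by 4 -> R1=(0,8,0,0) value=8
Op 8: merge R3<->R1 -> R3=(0,8,0,0) R1=(0,8,0,0)
Op 9: inc R3 by 4 -> R3=(0,8,0,4) value=12
Op 10: inc R3 by 3 -> R3=(0,8,0,7) value=15
Op 11: inc R2 by 2 -> R2=(0,2,2,0) value=4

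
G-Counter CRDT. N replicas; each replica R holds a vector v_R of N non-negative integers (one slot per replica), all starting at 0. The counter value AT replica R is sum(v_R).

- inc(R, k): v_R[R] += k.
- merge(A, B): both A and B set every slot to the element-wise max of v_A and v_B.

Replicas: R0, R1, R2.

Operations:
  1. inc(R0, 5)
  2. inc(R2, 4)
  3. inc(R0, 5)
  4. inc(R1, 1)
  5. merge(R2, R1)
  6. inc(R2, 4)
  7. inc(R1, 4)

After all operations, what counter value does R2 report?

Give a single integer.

Answer: 9

Derivation:
Op 1: inc R0 by 5 -> R0=(5,0,0) value=5
Op 2: inc R2 by 4 -> R2=(0,0,4) value=4
Op 3: inc R0 by 5 -> R0=(10,0,0) value=10
Op 4: inc R1 by 1 -> R1=(0,1,0) value=1
Op 5: merge R2<->R1 -> R2=(0,1,4) R1=(0,1,4)
Op 6: inc R2 by 4 -> R2=(0,1,8) value=9
Op 7: inc R1 by 4 -> R1=(0,5,4) value=9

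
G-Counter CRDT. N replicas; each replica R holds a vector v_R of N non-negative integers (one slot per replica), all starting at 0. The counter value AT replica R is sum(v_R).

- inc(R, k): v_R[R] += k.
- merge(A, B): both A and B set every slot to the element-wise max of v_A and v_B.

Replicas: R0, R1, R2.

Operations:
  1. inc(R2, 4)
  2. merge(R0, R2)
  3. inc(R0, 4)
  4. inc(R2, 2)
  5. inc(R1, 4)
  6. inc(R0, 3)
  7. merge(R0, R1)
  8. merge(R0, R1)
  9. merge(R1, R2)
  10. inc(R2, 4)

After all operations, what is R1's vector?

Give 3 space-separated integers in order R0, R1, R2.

Answer: 7 4 6

Derivation:
Op 1: inc R2 by 4 -> R2=(0,0,4) value=4
Op 2: merge R0<->R2 -> R0=(0,0,4) R2=(0,0,4)
Op 3: inc R0 by 4 -> R0=(4,0,4) value=8
Op 4: inc R2 by 2 -> R2=(0,0,6) value=6
Op 5: inc R1 by 4 -> R1=(0,4,0) value=4
Op 6: inc R0 by 3 -> R0=(7,0,4) value=11
Op 7: merge R0<->R1 -> R0=(7,4,4) R1=(7,4,4)
Op 8: merge R0<->R1 -> R0=(7,4,4) R1=(7,4,4)
Op 9: merge R1<->R2 -> R1=(7,4,6) R2=(7,4,6)
Op 10: inc R2 by 4 -> R2=(7,4,10) value=21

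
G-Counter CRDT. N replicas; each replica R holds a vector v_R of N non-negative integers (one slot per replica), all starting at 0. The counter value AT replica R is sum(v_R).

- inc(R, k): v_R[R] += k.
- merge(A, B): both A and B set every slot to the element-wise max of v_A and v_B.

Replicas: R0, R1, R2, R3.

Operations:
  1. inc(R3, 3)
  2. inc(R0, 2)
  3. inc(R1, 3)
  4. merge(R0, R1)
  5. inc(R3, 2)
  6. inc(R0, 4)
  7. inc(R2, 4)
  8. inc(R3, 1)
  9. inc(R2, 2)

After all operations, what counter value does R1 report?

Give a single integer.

Answer: 5

Derivation:
Op 1: inc R3 by 3 -> R3=(0,0,0,3) value=3
Op 2: inc R0 by 2 -> R0=(2,0,0,0) value=2
Op 3: inc R1 by 3 -> R1=(0,3,0,0) value=3
Op 4: merge R0<->R1 -> R0=(2,3,0,0) R1=(2,3,0,0)
Op 5: inc R3 by 2 -> R3=(0,0,0,5) value=5
Op 6: inc R0 by 4 -> R0=(6,3,0,0) value=9
Op 7: inc R2 by 4 -> R2=(0,0,4,0) value=4
Op 8: inc R3 by 1 -> R3=(0,0,0,6) value=6
Op 9: inc R2 by 2 -> R2=(0,0,6,0) value=6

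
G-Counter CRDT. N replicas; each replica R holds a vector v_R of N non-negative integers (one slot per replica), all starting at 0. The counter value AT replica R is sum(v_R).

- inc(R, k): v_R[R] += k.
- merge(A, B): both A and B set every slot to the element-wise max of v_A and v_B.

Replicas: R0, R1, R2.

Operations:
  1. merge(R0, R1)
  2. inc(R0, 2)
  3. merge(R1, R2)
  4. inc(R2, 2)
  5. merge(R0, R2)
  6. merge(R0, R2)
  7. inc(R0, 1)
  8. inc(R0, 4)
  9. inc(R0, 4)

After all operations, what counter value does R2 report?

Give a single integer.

Answer: 4

Derivation:
Op 1: merge R0<->R1 -> R0=(0,0,0) R1=(0,0,0)
Op 2: inc R0 by 2 -> R0=(2,0,0) value=2
Op 3: merge R1<->R2 -> R1=(0,0,0) R2=(0,0,0)
Op 4: inc R2 by 2 -> R2=(0,0,2) value=2
Op 5: merge R0<->R2 -> R0=(2,0,2) R2=(2,0,2)
Op 6: merge R0<->R2 -> R0=(2,0,2) R2=(2,0,2)
Op 7: inc R0 by 1 -> R0=(3,0,2) value=5
Op 8: inc R0 by 4 -> R0=(7,0,2) value=9
Op 9: inc R0 by 4 -> R0=(11,0,2) value=13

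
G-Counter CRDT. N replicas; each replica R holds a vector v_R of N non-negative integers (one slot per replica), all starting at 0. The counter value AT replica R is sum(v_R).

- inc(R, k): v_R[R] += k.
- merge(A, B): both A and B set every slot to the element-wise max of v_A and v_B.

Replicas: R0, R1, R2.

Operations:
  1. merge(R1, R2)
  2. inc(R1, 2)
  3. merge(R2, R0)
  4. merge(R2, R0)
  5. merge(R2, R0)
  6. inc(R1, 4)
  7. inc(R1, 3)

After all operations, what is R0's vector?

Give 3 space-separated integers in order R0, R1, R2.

Op 1: merge R1<->R2 -> R1=(0,0,0) R2=(0,0,0)
Op 2: inc R1 by 2 -> R1=(0,2,0) value=2
Op 3: merge R2<->R0 -> R2=(0,0,0) R0=(0,0,0)
Op 4: merge R2<->R0 -> R2=(0,0,0) R0=(0,0,0)
Op 5: merge R2<->R0 -> R2=(0,0,0) R0=(0,0,0)
Op 6: inc R1 by 4 -> R1=(0,6,0) value=6
Op 7: inc R1 by 3 -> R1=(0,9,0) value=9

Answer: 0 0 0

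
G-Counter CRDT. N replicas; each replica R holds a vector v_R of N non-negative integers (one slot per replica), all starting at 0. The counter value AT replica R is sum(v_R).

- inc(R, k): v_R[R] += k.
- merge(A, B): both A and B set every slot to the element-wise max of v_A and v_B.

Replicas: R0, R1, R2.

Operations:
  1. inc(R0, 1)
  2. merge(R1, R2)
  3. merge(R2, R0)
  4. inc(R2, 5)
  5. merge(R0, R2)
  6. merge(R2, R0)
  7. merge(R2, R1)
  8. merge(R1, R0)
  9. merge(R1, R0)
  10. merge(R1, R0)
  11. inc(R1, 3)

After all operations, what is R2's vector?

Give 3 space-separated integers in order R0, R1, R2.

Op 1: inc R0 by 1 -> R0=(1,0,0) value=1
Op 2: merge R1<->R2 -> R1=(0,0,0) R2=(0,0,0)
Op 3: merge R2<->R0 -> R2=(1,0,0) R0=(1,0,0)
Op 4: inc R2 by 5 -> R2=(1,0,5) value=6
Op 5: merge R0<->R2 -> R0=(1,0,5) R2=(1,0,5)
Op 6: merge R2<->R0 -> R2=(1,0,5) R0=(1,0,5)
Op 7: merge R2<->R1 -> R2=(1,0,5) R1=(1,0,5)
Op 8: merge R1<->R0 -> R1=(1,0,5) R0=(1,0,5)
Op 9: merge R1<->R0 -> R1=(1,0,5) R0=(1,0,5)
Op 10: merge R1<->R0 -> R1=(1,0,5) R0=(1,0,5)
Op 11: inc R1 by 3 -> R1=(1,3,5) value=9

Answer: 1 0 5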